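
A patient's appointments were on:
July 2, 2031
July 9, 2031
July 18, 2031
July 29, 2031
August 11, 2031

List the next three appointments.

August 26, 2031; September 12, 2031; October 1, 2031

Gaps: 7, 9, 11, 13 days — each gap is 2 larger than the previous one.
Next gap: 15 days. August 11, 2031 + 15 days = August 26, 2031.
Next gap: 17 days. August 26, 2031 + 17 days = September 12, 2031.
Next gap: 19 days. September 12, 2031 + 19 days = October 1, 2031.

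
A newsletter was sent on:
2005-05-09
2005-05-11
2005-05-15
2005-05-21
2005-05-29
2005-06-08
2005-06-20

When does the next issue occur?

The spacing grows by 2 each time: 2, 4, 6, 8, 10, 12 days.
Next gap: 14 days. 2005-06-20 + 14 days = 2005-07-04.

2005-07-04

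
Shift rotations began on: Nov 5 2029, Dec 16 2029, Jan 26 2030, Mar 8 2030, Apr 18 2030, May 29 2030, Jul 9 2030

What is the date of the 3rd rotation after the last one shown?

Gaps between consecutive events: 41, 41, 41, 41, 41, 41 days — a constant 41-day interval.
Jul 9 2030 + 41 days = Aug 19 2030.
Aug 19 2030 + 41 days = Sep 29 2030.
Sep 29 2030 + 41 days = Nov 9 2030.

Nov 9 2030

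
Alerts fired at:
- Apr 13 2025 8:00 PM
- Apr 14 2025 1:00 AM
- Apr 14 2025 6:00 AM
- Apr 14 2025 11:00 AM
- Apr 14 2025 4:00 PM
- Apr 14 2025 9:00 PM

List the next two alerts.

Spacing: 5, 5, 5, 5, 5 h — constant 5 h.
Apr 14 2025 9:00 PM + 5 h = Apr 15 2025 2:00 AM.
Apr 15 2025 2:00 AM + 5 h = Apr 15 2025 7:00 AM.

Apr 15 2025 2:00 AM, Apr 15 2025 7:00 AM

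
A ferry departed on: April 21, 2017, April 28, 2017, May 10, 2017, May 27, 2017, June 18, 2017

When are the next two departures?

Gaps: 7, 12, 17, 22 days — each gap is 5 larger than the previous one.
Next gap: 27 days. June 18, 2017 + 27 days = July 15, 2017.
Next gap: 32 days. July 15, 2017 + 32 days = August 16, 2017.

July 15, 2017; August 16, 2017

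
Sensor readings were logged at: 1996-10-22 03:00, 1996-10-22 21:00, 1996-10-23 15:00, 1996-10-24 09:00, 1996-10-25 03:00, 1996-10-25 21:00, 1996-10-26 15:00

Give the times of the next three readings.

Gaps: 18, 18, 18, 18, 18, 18 hours — each event is 18 hours after the previous one.
1996-10-26 15:00 + 18 h = 1996-10-27 09:00.
1996-10-27 09:00 + 18 h = 1996-10-28 03:00.
1996-10-28 03:00 + 18 h = 1996-10-28 21:00.

1996-10-27 09:00, 1996-10-28 03:00, 1996-10-28 21:00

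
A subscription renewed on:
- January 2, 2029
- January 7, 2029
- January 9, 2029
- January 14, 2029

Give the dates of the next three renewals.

Gaps: 5, 2, 5 days — not constant, but cyclic with period 2.
The events fall on every Tuesday and Sunday.
The following Tuesday is January 16, 2029.
The following Sunday is January 21, 2029.
The following Tuesday is January 23, 2029.

January 16, 2029; January 21, 2029; January 23, 2029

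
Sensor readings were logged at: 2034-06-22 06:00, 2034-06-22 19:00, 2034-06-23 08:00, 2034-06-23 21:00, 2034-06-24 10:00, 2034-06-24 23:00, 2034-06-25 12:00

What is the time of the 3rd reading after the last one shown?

Spacing: 13, 13, 13, 13, 13, 13 h — constant 13 h.
2034-06-25 12:00 + 13 h = 2034-06-26 01:00.
2034-06-26 01:00 + 13 h = 2034-06-26 14:00.
2034-06-26 14:00 + 13 h = 2034-06-27 03:00.

2034-06-27 03:00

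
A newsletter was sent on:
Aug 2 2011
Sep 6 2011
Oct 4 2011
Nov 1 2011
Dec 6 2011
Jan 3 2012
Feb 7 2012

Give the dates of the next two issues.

Gaps: 35, 28, 28, 35, 28, 35 days — a mix of 28 and 35. Every date is a Tuesday.
Each is the 1st Tuesday of its month.
1st Tuesday of March 2012: Mar 6 2012.
1st Tuesday of April 2012: Apr 3 2012.

Mar 6 2012, Apr 3 2012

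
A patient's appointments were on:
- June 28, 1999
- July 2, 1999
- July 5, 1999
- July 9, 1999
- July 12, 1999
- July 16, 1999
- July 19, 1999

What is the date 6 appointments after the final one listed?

August 9, 1999

Every event lands on a Monday or Friday (gaps cycle 4, 3, 4, 3, 4, 3).
So the schedule is: every Monday and Friday.
The following Friday is July 23, 1999.
The following Monday is July 26, 1999.
Next Friday: July 30, 1999.
Next Monday: August 2, 1999.
Next Friday: August 6, 1999.
Next Monday: August 9, 1999.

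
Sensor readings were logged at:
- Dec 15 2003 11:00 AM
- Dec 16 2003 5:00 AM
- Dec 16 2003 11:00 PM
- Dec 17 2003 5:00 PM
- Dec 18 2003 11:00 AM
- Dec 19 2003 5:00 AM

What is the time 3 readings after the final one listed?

Spacing: 18, 18, 18, 18, 18 h — constant 18 h.
Dec 19 2003 5:00 AM + 18 h = Dec 19 2003 11:00 PM.
Dec 19 2003 11:00 PM + 18 h = Dec 20 2003 5:00 PM.
Dec 20 2003 5:00 PM + 18 h = Dec 21 2003 11:00 AM.

Dec 21 2003 11:00 AM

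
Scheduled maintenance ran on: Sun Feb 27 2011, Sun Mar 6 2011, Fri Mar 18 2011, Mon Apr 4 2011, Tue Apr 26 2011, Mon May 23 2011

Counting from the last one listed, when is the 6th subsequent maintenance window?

The spacing grows by 5 each time: 7, 12, 17, 22, 27 days.
Next gap: 32 days. Mon May 23 2011 + 32 days = Fri Jun 24 2011.
Next gap: 37 days. Fri Jun 24 2011 + 37 days = Sun Jul 31 2011.
Next gap: 42 days. Sun Jul 31 2011 + 42 days = Sun Sep 11 2011.
Next gap: 47 days. Sun Sep 11 2011 + 47 days = Fri Oct 28 2011.
Next gap: 52 days. Fri Oct 28 2011 + 52 days = Mon Dec 19 2011.
Next gap: 57 days. Mon Dec 19 2011 + 57 days = Tue Feb 14 2012.

Tue Feb 14 2012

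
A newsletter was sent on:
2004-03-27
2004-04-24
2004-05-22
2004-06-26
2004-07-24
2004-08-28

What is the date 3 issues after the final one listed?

2004-11-27

These are Saturdays at 28- or 35-day spacing (28, 28, 35, 28, 35).
The pattern: 4th Saturday of the month.
September 2004 — 4th Saturday is 2004-09-25.
October 2004 — 4th Saturday is 2004-10-23.
4th Saturday of November 2004: 2004-11-27.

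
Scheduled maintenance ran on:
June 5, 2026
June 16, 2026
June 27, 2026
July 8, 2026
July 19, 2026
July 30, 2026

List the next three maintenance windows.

Gaps between consecutive events: 11, 11, 11, 11, 11 days — a constant 11-day interval.
July 30, 2026 + 11 days = August 10, 2026.
August 10, 2026 + 11 days = August 21, 2026.
August 21, 2026 + 11 days = September 1, 2026.

August 10, 2026; August 21, 2026; September 1, 2026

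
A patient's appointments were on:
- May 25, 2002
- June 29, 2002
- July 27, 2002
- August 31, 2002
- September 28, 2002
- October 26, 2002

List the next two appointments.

These are Saturdays with 35, 28, 35, 28, 28-day gaps.
Each is the final Saturday of its month — June 29, 2002 is past the 28th, so '4th Saturday' doesn't fit.
Last Saturday of November 2002: November 30, 2002.
Last Saturday of December 2002: December 28, 2002.

November 30, 2002; December 28, 2002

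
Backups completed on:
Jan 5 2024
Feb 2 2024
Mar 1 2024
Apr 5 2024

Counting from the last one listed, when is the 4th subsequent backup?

Aug 2 2024

Gaps: 28, 28, 35 days — a mix of 28 and 35. Every date is a Friday.
Each is the 1st Friday of its month.
May 2024 — 1st Friday is May 3 2024.
June 2024 — 1st Friday is Jun 7 2024.
1st Friday of July 2024: Jul 5 2024.
1st Friday of August 2024: Aug 2 2024.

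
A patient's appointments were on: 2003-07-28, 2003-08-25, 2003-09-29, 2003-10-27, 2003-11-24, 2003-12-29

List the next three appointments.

2004-01-26, 2004-02-23, 2004-03-29

All Mondays; the gaps (28, 35, 28, 28, 35) vary with month length.
This is the last Monday of each month.
January 2004 ends with Monday 2004-01-26.
Last Monday of February 2004: 2004-02-23.
Last Monday of March 2004: 2004-03-29.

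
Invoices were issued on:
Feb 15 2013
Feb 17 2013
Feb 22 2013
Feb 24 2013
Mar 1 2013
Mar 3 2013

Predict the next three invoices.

Mar 8 2013, Mar 10 2013, Mar 15 2013

Every event lands on a Friday or Sunday (gaps cycle 2, 5, 2, 5, 2).
So the schedule is: every Friday and Sunday.
Next Friday: Mar 8 2013.
Next Sunday: Mar 10 2013.
Next Friday: Mar 15 2013.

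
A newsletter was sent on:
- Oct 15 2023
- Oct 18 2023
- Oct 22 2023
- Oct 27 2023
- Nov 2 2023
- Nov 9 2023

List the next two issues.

The spacing grows by 1 each time: 3, 4, 5, 6, 7 days.
Next gap: 8 days. Nov 9 2023 + 8 days = Nov 17 2023.
Next gap: 9 days. Nov 17 2023 + 9 days = Nov 26 2023.

Nov 17 2023, Nov 26 2023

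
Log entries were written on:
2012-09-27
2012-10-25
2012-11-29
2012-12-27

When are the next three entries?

2013-01-31, 2013-02-28, 2013-03-28

These are Thursdays with 28, 35, 28-day gaps.
Each is the final Thursday of its month — 2012-11-29 is past the 28th, so '4th Thursday' doesn't fit.
January 2013 ends with Thursday 2013-01-31.
Last Thursday of February 2013: 2013-02-28.
March 2013 ends with Thursday 2013-03-28.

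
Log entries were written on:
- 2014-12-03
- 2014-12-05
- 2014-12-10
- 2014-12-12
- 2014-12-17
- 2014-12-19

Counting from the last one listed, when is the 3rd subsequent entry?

2014-12-31

The gap pattern 2, 5, 2, 5, 2 repeats every 2 events.
These are the Wednesdays and Fridays of each week.
The following Wednesday is 2014-12-24.
Next Friday: 2014-12-26.
Next Wednesday: 2014-12-31.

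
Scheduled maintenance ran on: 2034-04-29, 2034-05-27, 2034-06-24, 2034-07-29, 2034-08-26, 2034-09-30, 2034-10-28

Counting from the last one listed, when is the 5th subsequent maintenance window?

2035-03-31

These are Saturdays with 28, 28, 35, 28, 35, 28-day gaps.
Each is the final Saturday of its month — 2034-04-29 is past the 28th, so '4th Saturday' doesn't fit.
Last Saturday of November 2034: 2034-11-25.
Last Saturday of December 2034: 2034-12-30.
January 2035 ends with Saturday 2035-01-27.
Last Saturday of February 2035: 2035-02-24.
Last Saturday of March 2035: 2035-03-31.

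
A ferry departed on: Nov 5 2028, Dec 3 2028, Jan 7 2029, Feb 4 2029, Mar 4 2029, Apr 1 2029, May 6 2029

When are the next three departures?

Jun 3 2029, Jul 1 2029, Aug 5 2029

All dates are Sundays, 28, 35, 28, 28, 28, 35 days apart.
Specifically, the 1st Sunday of each month.
1st Sunday of June 2029: Jun 3 2029.
1st Sunday of July 2029: Jul 1 2029.
1st Sunday of August 2029: Aug 5 2029.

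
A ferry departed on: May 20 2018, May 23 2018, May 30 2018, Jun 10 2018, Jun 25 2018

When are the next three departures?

Jul 14 2018, Aug 6 2018, Sep 2 2018

The spacing grows by 4 each time: 3, 7, 11, 15 days.
Next gap: 19 days. Jun 25 2018 + 19 days = Jul 14 2018.
Next gap: 23 days. Jul 14 2018 + 23 days = Aug 6 2018.
Next gap: 27 days. Aug 6 2018 + 27 days = Sep 2 2018.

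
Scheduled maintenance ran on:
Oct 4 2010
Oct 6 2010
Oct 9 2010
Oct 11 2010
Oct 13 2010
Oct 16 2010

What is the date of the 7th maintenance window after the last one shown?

The gap pattern 2, 3, 2, 2, 3 repeats every 3 events.
These are the Mondays, Wednesdays and Saturdays of each week.
Next Monday: Oct 18 2010.
Next Wednesday: Oct 20 2010.
The following Saturday is Oct 23 2010.
Next Monday: Oct 25 2010.
The following Wednesday is Oct 27 2010.
Next Saturday: Oct 30 2010.
Next Monday: Nov 1 2010.

Nov 1 2010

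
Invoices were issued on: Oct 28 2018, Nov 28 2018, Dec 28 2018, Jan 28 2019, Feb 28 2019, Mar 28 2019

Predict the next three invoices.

Gaps: 31, 30, 31, 31, 28 days — not constant. Every event is on the 28th of the month.
Pattern: the 28th of each month.
April 2019: Apr 28 2019.
May 2019: May 28 2019.
Next: June 2019 → Jun 28 2019.

Apr 28 2019, May 28 2019, Jun 28 2019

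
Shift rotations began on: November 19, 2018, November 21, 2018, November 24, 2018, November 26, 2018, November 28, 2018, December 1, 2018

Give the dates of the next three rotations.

December 3, 2018; December 5, 2018; December 8, 2018

The gap pattern 2, 3, 2, 2, 3 repeats every 3 events.
These are the Mondays, Wednesdays and Saturdays of each week.
Next Monday: December 3, 2018.
Next Wednesday: December 5, 2018.
The following Saturday is December 8, 2018.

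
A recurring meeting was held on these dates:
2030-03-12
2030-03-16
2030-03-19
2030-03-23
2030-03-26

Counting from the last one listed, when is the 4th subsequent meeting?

2030-04-09

Gaps: 4, 3, 4, 3 days — not constant, but cyclic with period 2.
The events fall on every Tuesday and Saturday.
Next Saturday: 2030-03-30.
The following Tuesday is 2030-04-02.
Next Saturday: 2030-04-06.
The following Tuesday is 2030-04-09.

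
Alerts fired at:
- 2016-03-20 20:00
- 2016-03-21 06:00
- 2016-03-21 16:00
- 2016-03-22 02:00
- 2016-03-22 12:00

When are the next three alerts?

Spacing: 10, 10, 10, 10 h — constant 10 h.
2016-03-22 12:00 + 10 h = 2016-03-22 22:00.
2016-03-22 22:00 + 10 h = 2016-03-23 08:00.
2016-03-23 08:00 + 10 h = 2016-03-23 18:00.

2016-03-22 22:00, 2016-03-23 08:00, 2016-03-23 18:00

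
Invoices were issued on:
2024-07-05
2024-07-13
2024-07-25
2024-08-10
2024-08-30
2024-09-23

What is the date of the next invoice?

2024-10-21

Intervals are 8, 12, 16, 20, 24 days — an arithmetic progression with common difference 4.
Next gap: 28 days. 2024-09-23 + 28 days = 2024-10-21.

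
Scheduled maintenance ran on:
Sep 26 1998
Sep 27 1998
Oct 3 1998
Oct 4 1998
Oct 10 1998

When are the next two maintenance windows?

Oct 11 1998, Oct 17 1998

Gaps: 1, 6, 1, 6 days — not constant, but cyclic with period 2.
The events fall on every Saturday and Sunday.
The following Sunday is Oct 11 1998.
The following Saturday is Oct 17 1998.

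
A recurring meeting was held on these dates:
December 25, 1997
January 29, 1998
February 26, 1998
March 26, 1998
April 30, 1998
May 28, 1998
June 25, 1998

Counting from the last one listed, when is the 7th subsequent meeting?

Every date is a Thursday; gaps 35, 28, 28, 35, 28, 28 days.
Each is the last Thursday of its month (at least one falls on the 29th or later, ruling out '4th Thursday').
Last Thursday of July 1998: July 30, 1998.
August 1998 ends with Thursday August 27, 1998.
Last Thursday of September 1998: September 24, 1998.
Last Thursday of October 1998: October 29, 1998.
Last Thursday of November 1998: November 26, 1998.
December 1998 ends with Thursday December 31, 1998.
January 1999 ends with Thursday January 28, 1999.

January 28, 1999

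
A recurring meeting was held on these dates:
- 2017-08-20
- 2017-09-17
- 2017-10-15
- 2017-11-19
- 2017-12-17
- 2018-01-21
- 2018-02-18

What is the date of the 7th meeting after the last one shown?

2018-09-16

These are Sundays at 28- or 35-day spacing (28, 28, 35, 28, 35, 28).
The pattern: 3rd Sunday of the month.
March 2018 — 3rd Sunday is 2018-03-18.
3rd Sunday of April 2018: 2018-04-15.
May 2018 — 3rd Sunday is 2018-05-20.
3rd Sunday of June 2018: 2018-06-17.
3rd Sunday of July 2018: 2018-07-15.
3rd Sunday of August 2018: 2018-08-19.
3rd Sunday of September 2018: 2018-09-16.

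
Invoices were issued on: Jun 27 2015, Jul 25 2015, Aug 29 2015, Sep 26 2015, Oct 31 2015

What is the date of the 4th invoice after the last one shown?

Every date is a Saturday; gaps 28, 35, 28, 35 days.
Each is the last Saturday of its month (at least one falls on the 29th or later, ruling out '4th Saturday').
Last Saturday of November 2015: Nov 28 2015.
Last Saturday of December 2015: Dec 26 2015.
Last Saturday of January 2016: Jan 30 2016.
February 2016 ends with Saturday Feb 27 2016.

Feb 27 2016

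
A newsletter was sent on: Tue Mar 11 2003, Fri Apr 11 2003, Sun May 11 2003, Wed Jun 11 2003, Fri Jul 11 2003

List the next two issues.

Mon Aug 11 2003, Thu Sep 11 2003

The day-of-month is always 11 (31, 30, 31, 30 days between events).
So this recurs on the 11th of each month.
Next: August 2003 → Mon Aug 11 2003.
September 2003: Thu Sep 11 2003.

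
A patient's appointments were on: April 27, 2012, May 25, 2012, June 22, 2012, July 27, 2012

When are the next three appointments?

All dates are Fridays, 28, 28, 35 days apart.
Specifically, the 4th Friday of each month.
August 2012 — 4th Friday is August 24, 2012.
September 2012 — 4th Friday is September 28, 2012.
4th Friday of October 2012: October 26, 2012.

August 24, 2012; September 28, 2012; October 26, 2012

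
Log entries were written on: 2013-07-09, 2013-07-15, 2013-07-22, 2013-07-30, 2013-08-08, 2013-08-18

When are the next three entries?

Intervals are 6, 7, 8, 9, 10 days — an arithmetic progression with common difference 1.
Next gap: 11 days. 2013-08-18 + 11 days = 2013-08-29.
Next gap: 12 days. 2013-08-29 + 12 days = 2013-09-10.
Next gap: 13 days. 2013-09-10 + 13 days = 2013-09-23.

2013-08-29, 2013-09-10, 2013-09-23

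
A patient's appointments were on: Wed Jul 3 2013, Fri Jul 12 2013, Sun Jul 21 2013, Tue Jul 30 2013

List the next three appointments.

Thu Aug 8 2013, Sat Aug 17 2013, Mon Aug 26 2013

Every event comes 9 days after the last (9, 9, 9).
Tue Jul 30 2013 + 9 days = Thu Aug 8 2013.
Thu Aug 8 2013 + 9 days = Sat Aug 17 2013.
Sat Aug 17 2013 + 9 days = Mon Aug 26 2013.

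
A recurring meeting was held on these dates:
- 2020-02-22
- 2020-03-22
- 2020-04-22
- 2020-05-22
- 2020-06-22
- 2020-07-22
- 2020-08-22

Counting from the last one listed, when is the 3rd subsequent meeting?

2020-11-22

Gaps: 29, 31, 30, 31, 30, 31 days — not constant. Every event is on the 22nd of the month.
Pattern: the 22nd of each month.
September 2020: 2020-09-22.
Next: October 2020 → 2020-10-22.
November 2020: 2020-11-22.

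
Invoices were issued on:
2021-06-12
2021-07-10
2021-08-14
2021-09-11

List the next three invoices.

2021-10-09, 2021-11-13, 2021-12-11

These are Saturdays at 28- or 35-day spacing (28, 35, 28).
The pattern: 2nd Saturday of the month.
2nd Saturday of October 2021: 2021-10-09.
November 2021 — 2nd Saturday is 2021-11-13.
December 2021 — 2nd Saturday is 2021-12-11.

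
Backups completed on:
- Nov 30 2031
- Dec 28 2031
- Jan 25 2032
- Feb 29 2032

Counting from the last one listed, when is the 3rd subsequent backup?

Every date is a Sunday; gaps 28, 28, 35 days.
Each is the last Sunday of its month (at least one falls on the 29th or later, ruling out '4th Sunday').
March 2032 ends with Sunday Mar 28 2032.
Last Sunday of April 2032: Apr 25 2032.
May 2032 ends with Sunday May 30 2032.

May 30 2032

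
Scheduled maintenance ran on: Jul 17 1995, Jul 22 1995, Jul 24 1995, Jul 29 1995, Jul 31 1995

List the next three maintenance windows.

Aug 5 1995, Aug 7 1995, Aug 12 1995

Gaps: 5, 2, 5, 2 days — not constant, but cyclic with period 2.
The events fall on every Monday and Saturday.
Next Saturday: Aug 5 1995.
Next Monday: Aug 7 1995.
Next Saturday: Aug 12 1995.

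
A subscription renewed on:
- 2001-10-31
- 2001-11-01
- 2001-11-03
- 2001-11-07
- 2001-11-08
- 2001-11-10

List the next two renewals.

2001-11-14, 2001-11-15

The gap pattern 1, 2, 4, 1, 2 repeats every 3 events.
These are the Wednesdays, Thursdays and Saturdays of each week.
Next Wednesday: 2001-11-14.
The following Thursday is 2001-11-15.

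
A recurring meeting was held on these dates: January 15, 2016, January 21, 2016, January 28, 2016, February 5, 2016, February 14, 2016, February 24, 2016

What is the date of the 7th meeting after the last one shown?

Gaps: 6, 7, 8, 9, 10 days — each gap is 1 larger than the previous one.
Next gap: 11 days. February 24, 2016 + 11 days = March 6, 2016.
Next gap: 12 days. March 6, 2016 + 12 days = March 18, 2016.
Next gap: 13 days. March 18, 2016 + 13 days = March 31, 2016.
Next gap: 14 days. March 31, 2016 + 14 days = April 14, 2016.
Next gap: 15 days. April 14, 2016 + 15 days = April 29, 2016.
Next gap: 16 days. April 29, 2016 + 16 days = May 15, 2016.
Next gap: 17 days. May 15, 2016 + 17 days = June 1, 2016.

June 1, 2016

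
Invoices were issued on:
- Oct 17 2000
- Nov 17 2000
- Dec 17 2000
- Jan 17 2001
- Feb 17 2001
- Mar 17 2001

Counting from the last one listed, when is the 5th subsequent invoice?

Aug 17 2001

Each date is the 17th; the gaps (31, 30, 31, 31, 28) track the month lengths.
The rule is the 17th of each month.
April 2001: Apr 17 2001.
May 2001: May 17 2001.
June 2001: Jun 17 2001.
July 2001: Jul 17 2001.
August 2001: Aug 17 2001.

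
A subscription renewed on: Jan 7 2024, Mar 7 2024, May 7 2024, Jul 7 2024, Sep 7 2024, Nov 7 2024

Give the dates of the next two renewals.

Jan 7 2025, Mar 7 2025

Gaps: 60, 61, 61, 62, 61 days — not constant. Every event is on the 7th of the month.
Pattern: the 7th of every 2 months.
Next: January 2025 → Jan 7 2025.
March 2025: Mar 7 2025.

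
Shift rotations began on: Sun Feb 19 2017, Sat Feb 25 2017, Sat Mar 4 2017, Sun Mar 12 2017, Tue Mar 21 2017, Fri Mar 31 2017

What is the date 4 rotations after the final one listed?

Sat May 20 2017

Intervals are 6, 7, 8, 9, 10 days — an arithmetic progression with common difference 1.
Next gap: 11 days. Fri Mar 31 2017 + 11 days = Tue Apr 11 2017.
Next gap: 12 days. Tue Apr 11 2017 + 12 days = Sun Apr 23 2017.
Next gap: 13 days. Sun Apr 23 2017 + 13 days = Sat May 6 2017.
Next gap: 14 days. Sat May 6 2017 + 14 days = Sat May 20 2017.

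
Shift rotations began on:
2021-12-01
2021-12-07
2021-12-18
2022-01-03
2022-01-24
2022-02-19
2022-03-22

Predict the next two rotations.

2022-04-27, 2022-06-07

The spacing grows by 5 each time: 6, 11, 16, 21, 26, 31 days.
Next gap: 36 days. 2022-03-22 + 36 days = 2022-04-27.
Next gap: 41 days. 2022-04-27 + 41 days = 2022-06-07.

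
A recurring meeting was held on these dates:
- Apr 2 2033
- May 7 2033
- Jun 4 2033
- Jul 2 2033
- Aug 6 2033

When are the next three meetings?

Sep 3 2033, Oct 1 2033, Nov 5 2033

Gaps: 35, 28, 28, 35 days — a mix of 28 and 35. Every date is a Saturday.
Each is the 1st Saturday of its month.
1st Saturday of September 2033: Sep 3 2033.
October 2033 — 1st Saturday is Oct 1 2033.
1st Saturday of November 2033: Nov 5 2033.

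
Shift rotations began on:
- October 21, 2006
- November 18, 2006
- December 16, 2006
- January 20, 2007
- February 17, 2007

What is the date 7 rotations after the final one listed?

September 15, 2007

All dates are Saturdays, 28, 28, 35, 28 days apart.
Specifically, the 3rd Saturday of each month.
3rd Saturday of March 2007: March 17, 2007.
3rd Saturday of April 2007: April 21, 2007.
3rd Saturday of May 2007: May 19, 2007.
June 2007 — 3rd Saturday is June 16, 2007.
July 2007 — 3rd Saturday is July 21, 2007.
August 2007 — 3rd Saturday is August 18, 2007.
September 2007 — 3rd Saturday is September 15, 2007.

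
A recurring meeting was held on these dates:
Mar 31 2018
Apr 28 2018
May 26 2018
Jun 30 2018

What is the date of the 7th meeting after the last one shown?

These are Saturdays with 28, 28, 35-day gaps.
Each is the final Saturday of its month — Mar 31 2018 is past the 28th, so '4th Saturday' doesn't fit.
July 2018 ends with Saturday Jul 28 2018.
Last Saturday of August 2018: Aug 25 2018.
Last Saturday of September 2018: Sep 29 2018.
Last Saturday of October 2018: Oct 27 2018.
Last Saturday of November 2018: Nov 24 2018.
Last Saturday of December 2018: Dec 29 2018.
Last Saturday of January 2019: Jan 26 2019.

Jan 26 2019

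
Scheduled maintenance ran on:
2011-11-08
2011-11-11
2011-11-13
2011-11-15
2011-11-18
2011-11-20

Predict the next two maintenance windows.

2011-11-22, 2011-11-25

Gaps: 3, 2, 2, 3, 2 days — not constant, but cyclic with period 3.
The events fall on every Tuesday, Friday and Sunday.
Next Tuesday: 2011-11-22.
Next Friday: 2011-11-25.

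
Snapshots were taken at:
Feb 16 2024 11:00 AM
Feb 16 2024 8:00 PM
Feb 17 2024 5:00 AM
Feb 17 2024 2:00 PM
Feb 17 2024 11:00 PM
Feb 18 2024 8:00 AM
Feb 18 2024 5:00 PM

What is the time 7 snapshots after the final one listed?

Spacing: 9, 9, 9, 9, 9, 9 h — constant 9 h.
Feb 18 2024 5:00 PM + 9 h = Feb 19 2024 2:00 AM.
Feb 19 2024 2:00 AM + 9 h = Feb 19 2024 11:00 AM.
Feb 19 2024 11:00 AM + 9 h = Feb 19 2024 8:00 PM.
Feb 19 2024 8:00 PM + 9 h = Feb 20 2024 5:00 AM.
Feb 20 2024 5:00 AM + 9 h = Feb 20 2024 2:00 PM.
Feb 20 2024 2:00 PM + 9 h = Feb 20 2024 11:00 PM.
Feb 20 2024 11:00 PM + 9 h = Feb 21 2024 8:00 AM.

Feb 21 2024 8:00 AM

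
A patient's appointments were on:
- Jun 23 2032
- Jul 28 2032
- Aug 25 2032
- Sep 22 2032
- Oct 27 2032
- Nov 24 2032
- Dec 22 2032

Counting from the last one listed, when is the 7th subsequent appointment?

Jul 27 2033

These are Wednesdays at 28- or 35-day spacing (35, 28, 28, 35, 28, 28).
The pattern: 4th Wednesday of the month.
4th Wednesday of January 2033: Jan 26 2033.
4th Wednesday of February 2033: Feb 23 2033.
March 2033 — 4th Wednesday is Mar 23 2033.
April 2033 — 4th Wednesday is Apr 27 2033.
May 2033 — 4th Wednesday is May 25 2033.
June 2033 — 4th Wednesday is Jun 22 2033.
4th Wednesday of July 2033: Jul 27 2033.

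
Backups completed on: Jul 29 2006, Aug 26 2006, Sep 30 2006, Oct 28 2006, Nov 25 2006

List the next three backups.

Dec 30 2006, Jan 27 2007, Feb 24 2007

All Saturdays; the gaps (28, 35, 28, 28) vary with month length.
This is the last Saturday of each month.
December 2006 ends with Saturday Dec 30 2006.
January 2007 ends with Saturday Jan 27 2007.
February 2007 ends with Saturday Feb 24 2007.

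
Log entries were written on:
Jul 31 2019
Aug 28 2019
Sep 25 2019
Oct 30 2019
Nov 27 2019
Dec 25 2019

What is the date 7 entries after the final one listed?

Every date is a Wednesday; gaps 28, 28, 35, 28, 28 days.
Each is the last Wednesday of its month (at least one falls on the 29th or later, ruling out '4th Wednesday').
January 2020 ends with Wednesday Jan 29 2020.
February 2020 ends with Wednesday Feb 26 2020.
Last Wednesday of March 2020: Mar 25 2020.
April 2020 ends with Wednesday Apr 29 2020.
Last Wednesday of May 2020: May 27 2020.
June 2020 ends with Wednesday Jun 24 2020.
July 2020 ends with Wednesday Jul 29 2020.

Jul 29 2020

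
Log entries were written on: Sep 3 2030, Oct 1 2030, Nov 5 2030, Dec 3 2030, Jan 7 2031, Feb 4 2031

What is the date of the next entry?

Gaps: 28, 35, 28, 35, 28 days — a mix of 28 and 35. Every date is a Tuesday.
Each is the 1st Tuesday of its month.
1st Tuesday of March 2031: Mar 4 2031.

Mar 4 2031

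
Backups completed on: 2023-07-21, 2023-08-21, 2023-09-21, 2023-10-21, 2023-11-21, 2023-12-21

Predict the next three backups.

2024-01-21, 2024-02-21, 2024-03-21

The day-of-month is always 21 (31, 31, 30, 31, 30 days between events).
So this recurs on the 21st of each month.
January 2024: 2024-01-21.
February 2024: 2024-02-21.
March 2024: 2024-03-21.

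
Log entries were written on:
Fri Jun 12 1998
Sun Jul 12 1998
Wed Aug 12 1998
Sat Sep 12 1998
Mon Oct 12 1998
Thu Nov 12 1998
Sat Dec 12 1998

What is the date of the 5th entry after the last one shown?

Wed May 12 1999

The day-of-month is always 12 (30, 31, 31, 30, 31, 30 days between events).
So this recurs on the 12th of each month.
Next: January 1999 → Tue Jan 12 1999.
Next: February 1999 → Fri Feb 12 1999.
March 1999: Fri Mar 12 1999.
Next: April 1999 → Mon Apr 12 1999.
Next: May 1999 → Wed May 12 1999.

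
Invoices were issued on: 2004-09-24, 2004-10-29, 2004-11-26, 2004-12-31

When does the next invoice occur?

2005-01-28

Every date is a Friday; gaps 35, 28, 35 days.
Each is the last Friday of its month (at least one falls on the 29th or later, ruling out '4th Friday').
Last Friday of January 2005: 2005-01-28.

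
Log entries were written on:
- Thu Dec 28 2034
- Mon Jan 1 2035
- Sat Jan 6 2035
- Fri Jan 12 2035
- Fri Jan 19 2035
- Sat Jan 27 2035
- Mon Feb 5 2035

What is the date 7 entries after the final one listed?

Mon May 7 2035

Intervals are 4, 5, 6, 7, 8, 9 days — an arithmetic progression with common difference 1.
Next gap: 10 days. Mon Feb 5 2035 + 10 days = Thu Feb 15 2035.
Next gap: 11 days. Thu Feb 15 2035 + 11 days = Mon Feb 26 2035.
Next gap: 12 days. Mon Feb 26 2035 + 12 days = Sat Mar 10 2035.
Next gap: 13 days. Sat Mar 10 2035 + 13 days = Fri Mar 23 2035.
Next gap: 14 days. Fri Mar 23 2035 + 14 days = Fri Apr 6 2035.
Next gap: 15 days. Fri Apr 6 2035 + 15 days = Sat Apr 21 2035.
Next gap: 16 days. Sat Apr 21 2035 + 16 days = Mon May 7 2035.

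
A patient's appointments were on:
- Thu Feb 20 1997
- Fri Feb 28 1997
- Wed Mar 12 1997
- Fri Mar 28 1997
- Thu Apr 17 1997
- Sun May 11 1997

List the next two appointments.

Sun Jun 8 1997, Thu Jul 10 1997

Intervals are 8, 12, 16, 20, 24 days — an arithmetic progression with common difference 4.
Next gap: 28 days. Sun May 11 1997 + 28 days = Sun Jun 8 1997.
Next gap: 32 days. Sun Jun 8 1997 + 32 days = Thu Jul 10 1997.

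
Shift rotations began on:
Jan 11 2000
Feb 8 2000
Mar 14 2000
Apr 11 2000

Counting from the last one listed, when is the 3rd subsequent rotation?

Jul 11 2000

These are Tuesdays at 28- or 35-day spacing (28, 35, 28).
The pattern: 2nd Tuesday of the month.
May 2000 — 2nd Tuesday is May 9 2000.
2nd Tuesday of June 2000: Jun 13 2000.
2nd Tuesday of July 2000: Jul 11 2000.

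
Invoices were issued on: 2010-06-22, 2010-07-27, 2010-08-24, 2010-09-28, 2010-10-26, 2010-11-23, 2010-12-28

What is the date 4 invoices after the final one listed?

These are Tuesdays at 28- or 35-day spacing (35, 28, 35, 28, 28, 35).
The pattern: 4th Tuesday of the month.
4th Tuesday of January 2011: 2011-01-25.
February 2011 — 4th Tuesday is 2011-02-22.
4th Tuesday of March 2011: 2011-03-22.
4th Tuesday of April 2011: 2011-04-26.

2011-04-26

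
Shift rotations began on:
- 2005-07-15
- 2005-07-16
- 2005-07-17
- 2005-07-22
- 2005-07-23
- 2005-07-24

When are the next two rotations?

2005-07-29, 2005-07-30

Gaps: 1, 1, 5, 1, 1 days — not constant, but cyclic with period 3.
The events fall on every Friday, Saturday and Sunday.
The following Friday is 2005-07-29.
Next Saturday: 2005-07-30.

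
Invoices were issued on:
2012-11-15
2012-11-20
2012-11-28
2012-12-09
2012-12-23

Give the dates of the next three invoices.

2013-01-09, 2013-01-29, 2013-02-21

Intervals are 5, 8, 11, 14 days — an arithmetic progression with common difference 3.
Next gap: 17 days. 2012-12-23 + 17 days = 2013-01-09.
Next gap: 20 days. 2013-01-09 + 20 days = 2013-01-29.
Next gap: 23 days. 2013-01-29 + 23 days = 2013-02-21.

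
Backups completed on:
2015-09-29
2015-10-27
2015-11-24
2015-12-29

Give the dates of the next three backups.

2016-01-26, 2016-02-23, 2016-03-29

Every date is a Tuesday; gaps 28, 28, 35 days.
Each is the last Tuesday of its month (at least one falls on the 29th or later, ruling out '4th Tuesday').
Last Tuesday of January 2016: 2016-01-26.
Last Tuesday of February 2016: 2016-02-23.
March 2016 ends with Tuesday 2016-03-29.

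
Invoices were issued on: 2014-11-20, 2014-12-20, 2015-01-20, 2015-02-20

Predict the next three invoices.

The day-of-month is always 20 (30, 31, 31 days between events).
So this recurs on the 20th of each month.
March 2015: 2015-03-20.
Next: April 2015 → 2015-04-20.
May 2015: 2015-05-20.

2015-03-20, 2015-04-20, 2015-05-20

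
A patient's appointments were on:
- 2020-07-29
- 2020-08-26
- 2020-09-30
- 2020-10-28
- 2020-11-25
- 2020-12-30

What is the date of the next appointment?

These are Wednesdays with 28, 35, 28, 28, 35-day gaps.
Each is the final Wednesday of its month — 2020-07-29 is past the 28th, so '4th Wednesday' doesn't fit.
Last Wednesday of January 2021: 2021-01-27.

2021-01-27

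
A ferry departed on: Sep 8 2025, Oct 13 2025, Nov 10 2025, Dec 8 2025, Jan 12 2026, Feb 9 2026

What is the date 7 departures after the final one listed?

These are Mondays at 28- or 35-day spacing (35, 28, 28, 35, 28).
The pattern: 2nd Monday of the month.
2nd Monday of March 2026: Mar 9 2026.
2nd Monday of April 2026: Apr 13 2026.
May 2026 — 2nd Monday is May 11 2026.
June 2026 — 2nd Monday is Jun 8 2026.
2nd Monday of July 2026: Jul 13 2026.
2nd Monday of August 2026: Aug 10 2026.
September 2026 — 2nd Monday is Sep 14 2026.

Sep 14 2026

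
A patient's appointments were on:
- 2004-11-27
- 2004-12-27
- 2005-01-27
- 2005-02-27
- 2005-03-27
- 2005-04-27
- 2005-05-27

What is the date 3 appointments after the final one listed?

Each date is the 27th; the gaps (30, 31, 31, 28, 31, 30) track the month lengths.
The rule is the 27th of each month.
June 2005: 2005-06-27.
July 2005: 2005-07-27.
Next: August 2005 → 2005-08-27.

2005-08-27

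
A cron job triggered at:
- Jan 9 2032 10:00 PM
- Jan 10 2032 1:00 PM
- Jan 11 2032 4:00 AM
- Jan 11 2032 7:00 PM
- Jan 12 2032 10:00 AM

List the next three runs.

Jan 13 2032 1:00 AM, Jan 13 2032 4:00 PM, Jan 14 2032 7:00 AM

Gaps: 15, 15, 15, 15 hours — each event is 15 hours after the previous one.
Jan 12 2032 10:00 AM + 15 h = Jan 13 2032 1:00 AM.
Jan 13 2032 1:00 AM + 15 h = Jan 13 2032 4:00 PM.
Jan 13 2032 4:00 PM + 15 h = Jan 14 2032 7:00 AM.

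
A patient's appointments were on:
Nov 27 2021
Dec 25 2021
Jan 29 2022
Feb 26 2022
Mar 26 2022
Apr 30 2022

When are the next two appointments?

These are Saturdays with 28, 35, 28, 28, 35-day gaps.
Each is the final Saturday of its month — Jan 29 2022 is past the 28th, so '4th Saturday' doesn't fit.
May 2022 ends with Saturday May 28 2022.
Last Saturday of June 2022: Jun 25 2022.

May 28 2022, Jun 25 2022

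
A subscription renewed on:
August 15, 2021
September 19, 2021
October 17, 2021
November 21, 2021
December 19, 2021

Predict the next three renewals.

January 16, 2022; February 20, 2022; March 20, 2022

Gaps: 35, 28, 35, 28 days — a mix of 28 and 35. Every date is a Sunday.
Each is the 3rd Sunday of its month.
3rd Sunday of January 2022: January 16, 2022.
3rd Sunday of February 2022: February 20, 2022.
3rd Sunday of March 2022: March 20, 2022.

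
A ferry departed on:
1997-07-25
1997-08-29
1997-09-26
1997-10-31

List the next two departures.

1997-11-28, 1997-12-26

Every date is a Friday; gaps 35, 28, 35 days.
Each is the last Friday of its month (at least one falls on the 29th or later, ruling out '4th Friday').
Last Friday of November 1997: 1997-11-28.
Last Friday of December 1997: 1997-12-26.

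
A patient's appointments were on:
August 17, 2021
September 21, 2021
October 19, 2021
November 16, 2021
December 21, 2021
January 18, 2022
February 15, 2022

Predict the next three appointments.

March 15, 2022; April 19, 2022; May 17, 2022

All dates are Tuesdays, 35, 28, 28, 35, 28, 28 days apart.
Specifically, the 3rd Tuesday of each month.
3rd Tuesday of March 2022: March 15, 2022.
April 2022 — 3rd Tuesday is April 19, 2022.
3rd Tuesday of May 2022: May 17, 2022.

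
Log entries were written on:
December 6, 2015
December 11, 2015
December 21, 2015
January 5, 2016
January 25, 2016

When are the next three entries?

February 19, 2016; March 20, 2016; April 24, 2016

Intervals are 5, 10, 15, 20 days — an arithmetic progression with common difference 5.
Next gap: 25 days. January 25, 2016 + 25 days = February 19, 2016.
Next gap: 30 days. February 19, 2016 + 30 days = March 20, 2016.
Next gap: 35 days. March 20, 2016 + 35 days = April 24, 2016.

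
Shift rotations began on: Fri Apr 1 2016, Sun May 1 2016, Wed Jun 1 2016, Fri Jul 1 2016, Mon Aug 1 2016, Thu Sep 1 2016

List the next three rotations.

Sat Oct 1 2016, Tue Nov 1 2016, Thu Dec 1 2016

The day-of-month is always 1 (30, 31, 30, 31, 31 days between events).
So this recurs on the 1st of each month.
October 2016: Sat Oct 1 2016.
November 2016: Tue Nov 1 2016.
December 2016: Thu Dec 1 2016.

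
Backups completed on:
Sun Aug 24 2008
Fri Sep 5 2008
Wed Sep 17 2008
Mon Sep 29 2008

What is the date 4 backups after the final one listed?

The spacing is 12, 12, 12 days — always 12 days.
Mon Sep 29 2008 + 12 days = Sat Oct 11 2008.
Sat Oct 11 2008 + 12 days = Thu Oct 23 2008.
Thu Oct 23 2008 + 12 days = Tue Nov 4 2008.
Tue Nov 4 2008 + 12 days = Sun Nov 16 2008.

Sun Nov 16 2008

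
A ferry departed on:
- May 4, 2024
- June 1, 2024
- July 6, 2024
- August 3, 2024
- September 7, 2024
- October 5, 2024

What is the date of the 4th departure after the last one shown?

Gaps: 28, 35, 28, 35, 28 days — a mix of 28 and 35. Every date is a Saturday.
Each is the 1st Saturday of its month.
November 2024 — 1st Saturday is November 2, 2024.
December 2024 — 1st Saturday is December 7, 2024.
January 2025 — 1st Saturday is January 4, 2025.
February 2025 — 1st Saturday is February 1, 2025.

February 1, 2025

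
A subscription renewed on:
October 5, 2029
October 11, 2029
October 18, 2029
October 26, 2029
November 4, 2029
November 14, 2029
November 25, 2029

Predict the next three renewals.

December 7, 2029; December 20, 2029; January 3, 2030

Intervals are 6, 7, 8, 9, 10, 11 days — an arithmetic progression with common difference 1.
Next gap: 12 days. November 25, 2029 + 12 days = December 7, 2029.
Next gap: 13 days. December 7, 2029 + 13 days = December 20, 2029.
Next gap: 14 days. December 20, 2029 + 14 days = January 3, 2030.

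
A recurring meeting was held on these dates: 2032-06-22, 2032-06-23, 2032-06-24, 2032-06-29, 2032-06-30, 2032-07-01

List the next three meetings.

2032-07-06, 2032-07-07, 2032-07-08

Gaps: 1, 1, 5, 1, 1 days — not constant, but cyclic with period 3.
The events fall on every Tuesday, Wednesday and Thursday.
The following Tuesday is 2032-07-06.
The following Wednesday is 2032-07-07.
Next Thursday: 2032-07-08.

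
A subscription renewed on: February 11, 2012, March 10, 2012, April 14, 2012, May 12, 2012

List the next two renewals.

Gaps: 28, 35, 28 days — a mix of 28 and 35. Every date is a Saturday.
Each is the 2nd Saturday of its month.
2nd Saturday of June 2012: June 9, 2012.
July 2012 — 2nd Saturday is July 14, 2012.

June 9, 2012; July 14, 2012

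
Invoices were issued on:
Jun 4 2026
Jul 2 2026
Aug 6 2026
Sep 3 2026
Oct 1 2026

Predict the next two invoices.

All dates are Thursdays, 28, 35, 28, 28 days apart.
Specifically, the 1st Thursday of each month.
November 2026 — 1st Thursday is Nov 5 2026.
1st Thursday of December 2026: Dec 3 2026.

Nov 5 2026, Dec 3 2026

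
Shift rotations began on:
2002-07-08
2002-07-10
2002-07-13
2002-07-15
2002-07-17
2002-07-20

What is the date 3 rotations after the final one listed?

2002-07-27

Every event lands on a Monday or Wednesday or Saturday (gaps cycle 2, 3, 2, 2, 3).
So the schedule is: every Monday, Wednesday and Saturday.
The following Monday is 2002-07-22.
Next Wednesday: 2002-07-24.
The following Saturday is 2002-07-27.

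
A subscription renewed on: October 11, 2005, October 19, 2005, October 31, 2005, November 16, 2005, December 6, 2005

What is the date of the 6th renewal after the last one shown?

Gaps: 8, 12, 16, 20 days — each gap is 4 larger than the previous one.
Next gap: 24 days. December 6, 2005 + 24 days = December 30, 2005.
Next gap: 28 days. December 30, 2005 + 28 days = January 27, 2006.
Next gap: 32 days. January 27, 2006 + 32 days = February 28, 2006.
Next gap: 36 days. February 28, 2006 + 36 days = April 5, 2006.
Next gap: 40 days. April 5, 2006 + 40 days = May 15, 2006.
Next gap: 44 days. May 15, 2006 + 44 days = June 28, 2006.

June 28, 2006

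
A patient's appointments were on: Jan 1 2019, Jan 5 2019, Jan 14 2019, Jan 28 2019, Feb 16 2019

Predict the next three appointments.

Mar 12 2019, Apr 10 2019, May 14 2019

Gaps: 4, 9, 14, 19 days — each gap is 5 larger than the previous one.
Next gap: 24 days. Feb 16 2019 + 24 days = Mar 12 2019.
Next gap: 29 days. Mar 12 2019 + 29 days = Apr 10 2019.
Next gap: 34 days. Apr 10 2019 + 34 days = May 14 2019.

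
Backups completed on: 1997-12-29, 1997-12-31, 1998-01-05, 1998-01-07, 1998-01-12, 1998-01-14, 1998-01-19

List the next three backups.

1998-01-21, 1998-01-26, 1998-01-28

The gap pattern 2, 5, 2, 5, 2, 5 repeats every 2 events.
These are the Mondays and Wednesdays of each week.
The following Wednesday is 1998-01-21.
Next Monday: 1998-01-26.
The following Wednesday is 1998-01-28.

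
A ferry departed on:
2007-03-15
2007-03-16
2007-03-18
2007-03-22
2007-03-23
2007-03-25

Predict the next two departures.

Every event lands on a Thursday or Friday or Sunday (gaps cycle 1, 2, 4, 1, 2).
So the schedule is: every Thursday, Friday and Sunday.
The following Thursday is 2007-03-29.
Next Friday: 2007-03-30.

2007-03-29, 2007-03-30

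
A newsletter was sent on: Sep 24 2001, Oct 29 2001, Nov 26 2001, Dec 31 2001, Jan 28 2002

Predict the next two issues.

Feb 25 2002, Mar 25 2002

Every date is a Monday; gaps 35, 28, 35, 28 days.
Each is the last Monday of its month (at least one falls on the 29th or later, ruling out '4th Monday').
Last Monday of February 2002: Feb 25 2002.
Last Monday of March 2002: Mar 25 2002.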